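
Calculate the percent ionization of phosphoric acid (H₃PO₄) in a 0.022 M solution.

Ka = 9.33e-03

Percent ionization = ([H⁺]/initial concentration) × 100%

Using Ka equilibrium: x² + Ka×x - Ka×C = 0. Solving: [H⁺] = 1.0402e-02. Percent = (1.0402e-02/0.022) × 100

Percent ionization = 47.3%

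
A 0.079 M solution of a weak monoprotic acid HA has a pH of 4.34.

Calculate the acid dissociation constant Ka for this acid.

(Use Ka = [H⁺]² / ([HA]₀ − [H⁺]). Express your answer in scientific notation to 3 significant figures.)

[H⁺] = 10^(−pH) = 10^(−4.34) = 4.571e-05 M. For HA ⇌ H⁺ + A⁻, Ka = [H⁺][A⁻]/[HA] = [H⁺]² / ([HA]₀ − [H⁺]) = (4.571e-05)² / (0.079 − 4.571e-05) = 2.65e-08.

K_a = 2.65e-08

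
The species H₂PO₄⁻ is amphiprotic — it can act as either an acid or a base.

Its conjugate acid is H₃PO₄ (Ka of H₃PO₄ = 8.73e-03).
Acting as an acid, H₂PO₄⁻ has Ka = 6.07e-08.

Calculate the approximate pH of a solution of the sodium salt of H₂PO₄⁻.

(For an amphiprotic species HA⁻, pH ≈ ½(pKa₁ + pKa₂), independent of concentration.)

pKa₁ = -log(8.73e-03) = 2.06; pKa₂ = -log(6.07e-08) = 7.22. For an amphiprotic species, pH ≈ ½(pKa₁ + pKa₂) = ½(2.06 + 7.22) = 4.64.

pH = 4.64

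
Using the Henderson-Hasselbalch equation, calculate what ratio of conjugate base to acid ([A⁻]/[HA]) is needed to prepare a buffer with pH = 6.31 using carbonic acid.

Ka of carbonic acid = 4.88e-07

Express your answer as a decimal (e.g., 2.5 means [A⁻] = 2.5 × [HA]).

pKa = -log(4.88e-07) = 6.3116. pH = pKa + log([A⁻]/[HA]), so log([A⁻]/[HA]) = pH − pKa = 6.31 − 6.3116 = -0.0016. [A⁻]/[HA] = 10^(-0.0016) = 0.996

[A⁻]/[HA] = 0.996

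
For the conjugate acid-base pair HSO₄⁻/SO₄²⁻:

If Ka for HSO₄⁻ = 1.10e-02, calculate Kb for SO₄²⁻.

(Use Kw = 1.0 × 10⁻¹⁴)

For a conjugate pair Ka × Kb = Kw, so Kb = Kw/Ka = 1.0 × 10⁻¹⁴ / 1.10e-02 = 9.09e-13.

K_b = 9.09e-13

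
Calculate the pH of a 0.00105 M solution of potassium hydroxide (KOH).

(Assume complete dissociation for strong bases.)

[OH⁻] = 0.00105 M for strong base. pOH = -log[OH⁻] = 2.98, pH = 14 - pOH

pH = 11.02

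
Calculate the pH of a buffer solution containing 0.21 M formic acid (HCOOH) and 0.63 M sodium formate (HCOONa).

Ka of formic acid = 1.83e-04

pKa = -log(1.83e-04) = 3.74. pH = pKa + log([A⁻]/[HA]) = 3.74 + log(0.63/0.21)

pH = 4.21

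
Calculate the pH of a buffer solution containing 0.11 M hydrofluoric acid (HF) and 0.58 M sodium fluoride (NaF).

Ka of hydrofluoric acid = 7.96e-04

pKa = -log(7.96e-04) = 3.10. pH = pKa + log([A⁻]/[HA]) = 3.10 + log(0.58/0.11)

pH = 3.82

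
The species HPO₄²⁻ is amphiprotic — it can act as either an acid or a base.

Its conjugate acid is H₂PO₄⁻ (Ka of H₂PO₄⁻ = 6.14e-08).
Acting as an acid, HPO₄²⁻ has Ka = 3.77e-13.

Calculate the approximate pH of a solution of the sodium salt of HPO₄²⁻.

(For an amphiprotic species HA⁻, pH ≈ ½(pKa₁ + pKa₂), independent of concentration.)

pKa₁ = -log(6.14e-08) = 7.21; pKa₂ = -log(3.77e-13) = 12.42. For an amphiprotic species, pH ≈ ½(pKa₁ + pKa₂) = ½(7.21 + 12.42) = 9.82.

pH = 9.82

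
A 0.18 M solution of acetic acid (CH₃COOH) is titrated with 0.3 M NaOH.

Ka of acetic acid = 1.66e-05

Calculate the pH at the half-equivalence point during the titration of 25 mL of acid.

At half-equivalence [HA] = [A⁻], so Henderson-Hasselbalch gives pH = pKa = -log(1.66e-05) = 4.78.

pH = pKa = 4.78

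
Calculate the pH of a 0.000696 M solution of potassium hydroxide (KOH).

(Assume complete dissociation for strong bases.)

[OH⁻] = 0.000696 M for strong base. pOH = -log[OH⁻] = 3.16, pH = 14 - pOH

pH = 10.84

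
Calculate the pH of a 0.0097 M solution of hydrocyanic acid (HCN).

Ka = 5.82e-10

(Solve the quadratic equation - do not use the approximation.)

x² + Ka×x - Ka×C = 0. Using quadratic formula: [H⁺] = 2.3757e-06

pH = 5.62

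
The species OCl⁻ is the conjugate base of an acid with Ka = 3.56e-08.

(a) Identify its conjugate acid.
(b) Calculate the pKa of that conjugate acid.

(a) The conjugate acid is formed by adding one H⁺ to OCl⁻, giving HOCl. (b) pKa = -log(Ka) = -log(3.56e-08) = 7.45.

Conjugate acid: HOCl; pK_a = 7.45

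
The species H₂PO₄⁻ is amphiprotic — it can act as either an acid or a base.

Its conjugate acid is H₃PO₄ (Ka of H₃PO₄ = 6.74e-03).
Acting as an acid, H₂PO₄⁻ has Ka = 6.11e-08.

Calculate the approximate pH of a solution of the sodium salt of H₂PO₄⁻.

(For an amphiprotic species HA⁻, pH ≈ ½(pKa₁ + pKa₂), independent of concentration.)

pKa₁ = -log(6.74e-03) = 2.17; pKa₂ = -log(6.11e-08) = 7.21. For an amphiprotic species, pH ≈ ½(pKa₁ + pKa₂) = ½(2.17 + 7.21) = 4.69.

pH = 4.69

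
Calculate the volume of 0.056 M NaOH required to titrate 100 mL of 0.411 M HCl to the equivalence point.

At equivalence: moles acid = moles base. moles HCl = 0.411 × 100/1000 = 0.0411 mol. V_base = moles / 0.056 × 1000 = 733.9 mL.

V_{base} = 733.9 mL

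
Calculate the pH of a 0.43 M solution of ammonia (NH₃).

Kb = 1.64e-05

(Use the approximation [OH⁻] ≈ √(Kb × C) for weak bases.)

[OH⁻] = √(Kb × C) = √(1.64e-05 × 0.43) = 2.6556e-03. pOH = 2.58, pH = 14 - pOH

pH = 11.42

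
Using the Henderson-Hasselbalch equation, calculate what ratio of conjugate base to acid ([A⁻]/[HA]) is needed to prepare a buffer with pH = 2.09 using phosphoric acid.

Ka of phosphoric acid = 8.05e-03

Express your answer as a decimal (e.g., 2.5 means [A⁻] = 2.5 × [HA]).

pKa = -log(8.05e-03) = 2.0942. pH = pKa + log([A⁻]/[HA]), so log([A⁻]/[HA]) = pH − pKa = 2.09 − 2.0942 = -0.0042. [A⁻]/[HA] = 10^(-0.0042) = 0.990

[A⁻]/[HA] = 0.990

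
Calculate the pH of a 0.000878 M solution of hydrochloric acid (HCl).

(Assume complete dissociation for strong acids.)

[H⁺] = 0.000878 M for strong acid. pH = -log[H⁺] = -log(0.000878)

pH = 3.06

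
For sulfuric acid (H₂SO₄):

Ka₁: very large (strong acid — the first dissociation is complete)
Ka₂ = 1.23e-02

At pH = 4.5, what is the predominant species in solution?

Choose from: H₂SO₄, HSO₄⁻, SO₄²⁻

The first dissociation is complete, so H₂SO₄ itself is never the predominant species in water; pKa₂ = -log(1.23e-02) = 1.91. For a polyprotic acid the predominant species crosses at each pKa: below pKa_n the protonated form dominates, above it the deprotonated form does. At pH = 4.5, the predominant species is SO₄²⁻.

SO₄²⁻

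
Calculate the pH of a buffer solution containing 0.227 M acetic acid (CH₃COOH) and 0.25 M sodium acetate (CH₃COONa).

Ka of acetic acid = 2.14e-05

pKa = -log(2.14e-05) = 4.67. pH = pKa + log([A⁻]/[HA]) = 4.67 + log(0.25/0.227)

pH = 4.71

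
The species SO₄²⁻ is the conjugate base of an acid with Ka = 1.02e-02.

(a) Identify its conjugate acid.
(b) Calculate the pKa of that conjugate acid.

(a) The conjugate acid is formed by adding one H⁺ to SO₄²⁻, giving HSO₄⁻. (b) pKa = -log(Ka) = -log(1.02e-02) = 1.99.

Conjugate acid: HSO₄⁻; pK_a = 1.99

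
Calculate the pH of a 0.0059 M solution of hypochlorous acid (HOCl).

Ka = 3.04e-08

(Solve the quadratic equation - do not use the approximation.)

x² + Ka×x - Ka×C = 0. Using quadratic formula: [H⁺] = 1.3377e-05

pH = 4.87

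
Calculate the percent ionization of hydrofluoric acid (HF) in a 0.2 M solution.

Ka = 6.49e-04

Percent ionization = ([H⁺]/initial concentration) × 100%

Using Ka equilibrium: x² + Ka×x - Ka×C = 0. Solving: [H⁺] = 1.1073e-02. Percent = (1.1073e-02/0.2) × 100

Percent ionization = 5.54%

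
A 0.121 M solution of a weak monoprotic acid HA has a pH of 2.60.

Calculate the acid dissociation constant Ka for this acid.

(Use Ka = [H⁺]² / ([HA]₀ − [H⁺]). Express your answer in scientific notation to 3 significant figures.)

[H⁺] = 10^(−pH) = 10^(−2.60) = 2.512e-03 M. For HA ⇌ H⁺ + A⁻, Ka = [H⁺][A⁻]/[HA] = [H⁺]² / ([HA]₀ − [H⁺]) = (2.512e-03)² / (0.121 − 2.512e-03) = 5.33e-05.

K_a = 5.33e-05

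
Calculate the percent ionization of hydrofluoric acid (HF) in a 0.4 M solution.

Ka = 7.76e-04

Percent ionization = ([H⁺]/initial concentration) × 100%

Using Ka equilibrium: x² + Ka×x - Ka×C = 0. Solving: [H⁺] = 1.7234e-02. Percent = (1.7234e-02/0.4) × 100

Percent ionization = 4.31%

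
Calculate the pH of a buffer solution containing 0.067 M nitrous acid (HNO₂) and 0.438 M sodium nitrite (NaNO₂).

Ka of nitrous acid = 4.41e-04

pKa = -log(4.41e-04) = 3.36. pH = pKa + log([A⁻]/[HA]) = 3.36 + log(0.438/0.067)

pH = 4.17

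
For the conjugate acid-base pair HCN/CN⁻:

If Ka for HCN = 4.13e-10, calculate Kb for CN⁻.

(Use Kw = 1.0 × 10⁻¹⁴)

For a conjugate pair Ka × Kb = Kw, so Kb = Kw/Ka = 1.0 × 10⁻¹⁴ / 4.13e-10 = 2.42e-05.

K_b = 2.42e-05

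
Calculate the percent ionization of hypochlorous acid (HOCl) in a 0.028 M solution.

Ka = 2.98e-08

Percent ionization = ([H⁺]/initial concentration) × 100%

Using Ka equilibrium: x² + Ka×x - Ka×C = 0. Solving: [H⁺] = 2.8871e-05. Percent = (2.8871e-05/0.028) × 100

Percent ionization = 0.103%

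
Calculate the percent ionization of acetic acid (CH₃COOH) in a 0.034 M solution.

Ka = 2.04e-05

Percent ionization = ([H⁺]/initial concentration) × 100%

Using Ka equilibrium: x² + Ka×x - Ka×C = 0. Solving: [H⁺] = 8.2269e-04. Percent = (8.2269e-04/0.034) × 100

Percent ionization = 2.42%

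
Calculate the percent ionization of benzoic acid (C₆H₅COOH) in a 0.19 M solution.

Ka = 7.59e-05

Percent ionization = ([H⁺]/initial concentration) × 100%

Using Ka equilibrium: x² + Ka×x - Ka×C = 0. Solving: [H⁺] = 3.7597e-03. Percent = (3.7597e-03/0.19) × 100

Percent ionization = 1.98%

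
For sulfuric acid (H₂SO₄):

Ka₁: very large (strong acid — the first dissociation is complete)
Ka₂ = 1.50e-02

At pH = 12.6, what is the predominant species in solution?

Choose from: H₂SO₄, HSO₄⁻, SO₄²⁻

The first dissociation is complete, so H₂SO₄ itself is never the predominant species in water; pKa₂ = -log(1.50e-02) = 1.82. For a polyprotic acid the predominant species crosses at each pKa: below pKa_n the protonated form dominates, above it the deprotonated form does. At pH = 12.6, the predominant species is SO₄²⁻.

SO₄²⁻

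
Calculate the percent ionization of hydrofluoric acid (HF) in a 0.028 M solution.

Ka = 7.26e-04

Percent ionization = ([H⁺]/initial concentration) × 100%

Using Ka equilibrium: x² + Ka×x - Ka×C = 0. Solving: [H⁺] = 4.1602e-03. Percent = (4.1602e-03/0.028) × 100

Percent ionization = 14.9%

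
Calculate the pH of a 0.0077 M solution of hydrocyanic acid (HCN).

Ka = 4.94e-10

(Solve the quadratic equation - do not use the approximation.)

x² + Ka×x - Ka×C = 0. Using quadratic formula: [H⁺] = 1.9501e-06

pH = 5.71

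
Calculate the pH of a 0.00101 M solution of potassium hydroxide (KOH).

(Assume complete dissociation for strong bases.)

[OH⁻] = 0.00101 M for strong base. pOH = -log[OH⁻] = 3.00, pH = 14 - pOH

pH = 11.00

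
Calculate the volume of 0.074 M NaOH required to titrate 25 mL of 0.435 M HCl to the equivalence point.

At equivalence: moles acid = moles base. moles HCl = 0.435 × 25/1000 = 0.01087 mol. V_base = moles / 0.074 × 1000 = 147.0 mL.

V_{base} = 147.0 mL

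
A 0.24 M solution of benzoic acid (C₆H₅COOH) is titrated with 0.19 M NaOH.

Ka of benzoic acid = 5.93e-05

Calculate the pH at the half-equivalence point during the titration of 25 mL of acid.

At half-equivalence [HA] = [A⁻], so Henderson-Hasselbalch gives pH = pKa = -log(5.93e-05) = 4.23.

pH = pKa = 4.23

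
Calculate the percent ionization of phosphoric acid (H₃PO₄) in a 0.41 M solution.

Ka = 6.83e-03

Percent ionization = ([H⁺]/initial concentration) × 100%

Using Ka equilibrium: x² + Ka×x - Ka×C = 0. Solving: [H⁺] = 4.9613e-02. Percent = (4.9613e-02/0.41) × 100

Percent ionization = 12.1%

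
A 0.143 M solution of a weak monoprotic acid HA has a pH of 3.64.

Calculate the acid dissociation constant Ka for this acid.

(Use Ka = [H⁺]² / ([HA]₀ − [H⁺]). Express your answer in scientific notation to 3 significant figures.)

[H⁺] = 10^(−pH) = 10^(−3.64) = 2.291e-04 M. For HA ⇌ H⁺ + A⁻, Ka = [H⁺][A⁻]/[HA] = [H⁺]² / ([HA]₀ − [H⁺]) = (2.291e-04)² / (0.143 − 2.291e-04) = 3.68e-07.

K_a = 3.68e-07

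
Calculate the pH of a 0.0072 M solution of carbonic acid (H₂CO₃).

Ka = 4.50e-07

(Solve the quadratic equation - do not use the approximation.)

x² + Ka×x - Ka×C = 0. Using quadratic formula: [H⁺] = 5.6696e-05

pH = 4.25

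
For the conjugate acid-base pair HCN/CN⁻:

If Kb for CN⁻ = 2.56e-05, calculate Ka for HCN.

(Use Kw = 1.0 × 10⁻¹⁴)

For a conjugate pair Ka × Kb = Kw, so Ka = Kw/Kb = 1.0 × 10⁻¹⁴ / 2.56e-05 = 3.91e-10.

K_a = 3.91e-10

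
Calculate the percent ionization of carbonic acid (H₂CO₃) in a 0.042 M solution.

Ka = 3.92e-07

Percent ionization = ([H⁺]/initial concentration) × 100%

Using Ka equilibrium: x² + Ka×x - Ka×C = 0. Solving: [H⁺] = 1.2812e-04. Percent = (1.2812e-04/0.042) × 100

Percent ionization = 0.305%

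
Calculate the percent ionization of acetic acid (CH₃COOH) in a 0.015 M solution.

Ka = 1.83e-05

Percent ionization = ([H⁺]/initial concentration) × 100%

Using Ka equilibrium: x² + Ka×x - Ka×C = 0. Solving: [H⁺] = 5.1486e-04. Percent = (5.1486e-04/0.015) × 100

Percent ionization = 3.43%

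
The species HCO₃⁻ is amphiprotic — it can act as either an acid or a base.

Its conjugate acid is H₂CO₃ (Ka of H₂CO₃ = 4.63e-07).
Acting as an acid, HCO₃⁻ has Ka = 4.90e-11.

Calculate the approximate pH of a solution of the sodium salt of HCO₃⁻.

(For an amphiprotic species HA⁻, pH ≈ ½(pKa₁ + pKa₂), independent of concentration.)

pKa₁ = -log(4.63e-07) = 6.33; pKa₂ = -log(4.90e-11) = 10.31. For an amphiprotic species, pH ≈ ½(pKa₁ + pKa₂) = ½(6.33 + 10.31) = 8.32.

pH = 8.32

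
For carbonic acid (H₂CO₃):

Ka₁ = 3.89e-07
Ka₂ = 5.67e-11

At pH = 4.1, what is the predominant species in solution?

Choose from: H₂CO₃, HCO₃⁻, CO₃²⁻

pKa₁ = 6.41, pKa₂ = 10.25. For a polyprotic acid the predominant species crosses at each pKa: below pKa_n the protonated form dominates, above it the deprotonated form does. At pH = 4.1, the predominant species is H₂CO₃.

H₂CO₃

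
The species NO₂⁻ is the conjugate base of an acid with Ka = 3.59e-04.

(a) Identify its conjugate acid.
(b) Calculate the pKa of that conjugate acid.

(a) The conjugate acid is formed by adding one H⁺ to NO₂⁻, giving HNO₂. (b) pKa = -log(Ka) = -log(3.59e-04) = 3.44.

Conjugate acid: HNO₂; pK_a = 3.44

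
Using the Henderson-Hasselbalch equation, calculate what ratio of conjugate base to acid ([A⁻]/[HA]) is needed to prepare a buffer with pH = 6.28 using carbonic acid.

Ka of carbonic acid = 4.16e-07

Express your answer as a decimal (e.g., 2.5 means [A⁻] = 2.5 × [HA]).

pKa = -log(4.16e-07) = 6.3809. pH = pKa + log([A⁻]/[HA]), so log([A⁻]/[HA]) = pH − pKa = 6.28 − 6.3809 = -0.1009. [A⁻]/[HA] = 10^(-0.1009) = 0.793

[A⁻]/[HA] = 0.793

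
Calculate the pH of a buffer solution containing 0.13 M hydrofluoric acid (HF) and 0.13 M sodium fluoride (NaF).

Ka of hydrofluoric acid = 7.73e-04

pKa = -log(7.73e-04) = 3.11. pH = pKa + log([A⁻]/[HA]) = 3.11 + log(0.13/0.13)

pH = 3.11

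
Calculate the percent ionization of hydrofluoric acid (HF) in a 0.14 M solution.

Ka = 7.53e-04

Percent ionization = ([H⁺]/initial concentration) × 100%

Using Ka equilibrium: x² + Ka×x - Ka×C = 0. Solving: [H⁺] = 9.8978e-03. Percent = (9.8978e-03/0.14) × 100

Percent ionization = 7.07%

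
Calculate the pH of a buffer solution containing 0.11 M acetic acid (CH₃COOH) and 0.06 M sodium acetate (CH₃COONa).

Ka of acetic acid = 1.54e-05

pKa = -log(1.54e-05) = 4.81. pH = pKa + log([A⁻]/[HA]) = 4.81 + log(0.06/0.11)

pH = 4.55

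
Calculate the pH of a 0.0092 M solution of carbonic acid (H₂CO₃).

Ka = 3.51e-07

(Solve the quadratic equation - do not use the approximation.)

x² + Ka×x - Ka×C = 0. Using quadratic formula: [H⁺] = 5.6651e-05

pH = 4.25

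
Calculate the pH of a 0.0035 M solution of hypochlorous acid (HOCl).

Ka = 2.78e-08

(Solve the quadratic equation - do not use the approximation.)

x² + Ka×x - Ka×C = 0. Using quadratic formula: [H⁺] = 9.8502e-06

pH = 5.01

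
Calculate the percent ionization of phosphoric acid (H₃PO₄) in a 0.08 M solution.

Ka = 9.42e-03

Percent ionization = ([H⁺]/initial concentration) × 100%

Using Ka equilibrium: x² + Ka×x - Ka×C = 0. Solving: [H⁺] = 2.3143e-02. Percent = (2.3143e-02/0.08) × 100

Percent ionization = 28.9%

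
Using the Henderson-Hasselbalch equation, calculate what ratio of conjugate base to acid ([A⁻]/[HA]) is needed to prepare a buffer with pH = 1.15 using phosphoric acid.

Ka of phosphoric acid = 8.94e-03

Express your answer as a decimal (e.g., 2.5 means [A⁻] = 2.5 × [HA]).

pKa = -log(8.94e-03) = 2.0487. pH = pKa + log([A⁻]/[HA]), so log([A⁻]/[HA]) = pH − pKa = 1.15 − 2.0487 = -0.8987. [A⁻]/[HA] = 10^(-0.8987) = 0.126

[A⁻]/[HA] = 0.126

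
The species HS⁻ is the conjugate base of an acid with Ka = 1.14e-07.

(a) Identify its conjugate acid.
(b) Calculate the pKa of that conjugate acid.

(a) The conjugate acid is formed by adding one H⁺ to HS⁻, giving H₂S. (b) pKa = -log(Ka) = -log(1.14e-07) = 6.94.

Conjugate acid: H₂S; pK_a = 6.94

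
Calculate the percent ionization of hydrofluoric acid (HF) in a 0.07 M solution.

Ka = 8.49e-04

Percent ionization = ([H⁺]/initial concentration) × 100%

Using Ka equilibrium: x² + Ka×x - Ka×C = 0. Solving: [H⁺] = 7.2963e-03. Percent = (7.2963e-03/0.07) × 100

Percent ionization = 10.4%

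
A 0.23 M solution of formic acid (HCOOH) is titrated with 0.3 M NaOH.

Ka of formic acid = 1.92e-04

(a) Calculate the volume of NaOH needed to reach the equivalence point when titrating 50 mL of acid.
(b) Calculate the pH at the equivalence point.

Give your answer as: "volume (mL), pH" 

moles acid = 0.23 × 50/1000 = 0.0115 mol; V_base = moles/0.3 × 1000 = 38.3 mL. At equivalence only the conjugate base is present: [A⁻] = 0.0115/0.088 = 1.3019e-01 M. Kb = Kw/Ka = 5.21e-11; [OH⁻] = √(Kb × [A⁻]) = 2.6040e-06; pOH = 5.58; pH = 14 - pOH = 8.42.

V = 38.3 mL, pH = 8.42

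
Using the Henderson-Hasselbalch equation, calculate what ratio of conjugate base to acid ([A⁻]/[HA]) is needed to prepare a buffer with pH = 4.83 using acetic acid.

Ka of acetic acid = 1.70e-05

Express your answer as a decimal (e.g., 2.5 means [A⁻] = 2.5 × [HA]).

pKa = -log(1.70e-05) = 4.7696. pH = pKa + log([A⁻]/[HA]), so log([A⁻]/[HA]) = pH − pKa = 4.83 − 4.7696 = 0.0604. [A⁻]/[HA] = 10^(0.0604) = 1.15

[A⁻]/[HA] = 1.15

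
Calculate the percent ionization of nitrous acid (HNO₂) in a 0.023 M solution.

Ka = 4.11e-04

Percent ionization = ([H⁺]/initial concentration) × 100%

Using Ka equilibrium: x² + Ka×x - Ka×C = 0. Solving: [H⁺] = 2.8759e-03. Percent = (2.8759e-03/0.023) × 100

Percent ionization = 12.5%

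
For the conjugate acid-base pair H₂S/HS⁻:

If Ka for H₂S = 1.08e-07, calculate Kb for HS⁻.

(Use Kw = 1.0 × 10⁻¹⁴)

For a conjugate pair Ka × Kb = Kw, so Kb = Kw/Ka = 1.0 × 10⁻¹⁴ / 1.08e-07 = 9.26e-08.

K_b = 9.26e-08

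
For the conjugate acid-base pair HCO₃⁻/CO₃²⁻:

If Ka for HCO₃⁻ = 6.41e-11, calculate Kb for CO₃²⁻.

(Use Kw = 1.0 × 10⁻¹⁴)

For a conjugate pair Ka × Kb = Kw, so Kb = Kw/Ka = 1.0 × 10⁻¹⁴ / 6.41e-11 = 1.56e-04.

K_b = 1.56e-04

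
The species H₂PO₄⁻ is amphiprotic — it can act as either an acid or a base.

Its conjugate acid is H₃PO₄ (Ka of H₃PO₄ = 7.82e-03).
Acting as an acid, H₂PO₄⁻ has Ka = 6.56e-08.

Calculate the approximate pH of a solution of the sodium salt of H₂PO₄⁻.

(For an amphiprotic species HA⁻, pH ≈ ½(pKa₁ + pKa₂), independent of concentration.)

pKa₁ = -log(7.82e-03) = 2.11; pKa₂ = -log(6.56e-08) = 7.18. For an amphiprotic species, pH ≈ ½(pKa₁ + pKa₂) = ½(2.11 + 7.18) = 4.64.

pH = 4.64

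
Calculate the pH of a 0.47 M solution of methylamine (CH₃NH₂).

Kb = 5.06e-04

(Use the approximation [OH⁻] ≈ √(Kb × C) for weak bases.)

[OH⁻] = √(Kb × C) = √(5.06e-04 × 0.47) = 1.5421e-02. pOH = 1.81, pH = 14 - pOH

pH = 12.19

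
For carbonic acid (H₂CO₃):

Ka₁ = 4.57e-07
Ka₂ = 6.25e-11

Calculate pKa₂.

pKa₂ = -log(Ka₂) = -log(6.25e-11) = 10.20.

pK_{a2} = 10.20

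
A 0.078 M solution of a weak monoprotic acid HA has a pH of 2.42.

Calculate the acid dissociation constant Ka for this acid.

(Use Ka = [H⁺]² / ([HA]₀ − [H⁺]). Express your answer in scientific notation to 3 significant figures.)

[H⁺] = 10^(−pH) = 10^(−2.42) = 3.802e-03 M. For HA ⇌ H⁺ + A⁻, Ka = [H⁺][A⁻]/[HA] = [H⁺]² / ([HA]₀ − [H⁺]) = (3.802e-03)² / (0.078 − 3.802e-03) = 1.95e-04.

K_a = 1.95e-04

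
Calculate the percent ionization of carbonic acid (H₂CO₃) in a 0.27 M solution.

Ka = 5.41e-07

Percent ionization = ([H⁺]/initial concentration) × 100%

Using Ka equilibrium: x² + Ka×x - Ka×C = 0. Solving: [H⁺] = 3.8192e-04. Percent = (3.8192e-04/0.27) × 100

Percent ionization = 0.141%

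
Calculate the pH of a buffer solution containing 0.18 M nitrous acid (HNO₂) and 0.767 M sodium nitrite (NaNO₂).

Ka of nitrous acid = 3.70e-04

pKa = -log(3.70e-04) = 3.43. pH = pKa + log([A⁻]/[HA]) = 3.43 + log(0.767/0.18)

pH = 4.06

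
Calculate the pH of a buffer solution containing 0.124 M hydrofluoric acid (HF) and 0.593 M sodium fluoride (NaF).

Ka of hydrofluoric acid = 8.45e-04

pKa = -log(8.45e-04) = 3.07. pH = pKa + log([A⁻]/[HA]) = 3.07 + log(0.593/0.124)

pH = 3.75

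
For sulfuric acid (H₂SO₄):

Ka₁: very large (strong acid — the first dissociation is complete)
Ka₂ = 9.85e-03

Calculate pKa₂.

pKa₂ = -log(Ka₂) = -log(9.85e-03) = 2.01.

pK_{a2} = 2.01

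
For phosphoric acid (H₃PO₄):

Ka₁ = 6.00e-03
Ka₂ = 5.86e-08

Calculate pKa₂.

pKa₂ = -log(Ka₂) = -log(5.86e-08) = 7.23.

pK_{a2} = 7.23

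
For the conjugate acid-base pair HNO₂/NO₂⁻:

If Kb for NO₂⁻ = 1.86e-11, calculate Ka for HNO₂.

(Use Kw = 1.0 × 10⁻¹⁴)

For a conjugate pair Ka × Kb = Kw, so Ka = Kw/Kb = 1.0 × 10⁻¹⁴ / 1.86e-11 = 5.38e-04.

K_a = 5.38e-04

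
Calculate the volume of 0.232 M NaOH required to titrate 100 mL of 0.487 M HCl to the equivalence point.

At equivalence: moles acid = moles base. moles HCl = 0.487 × 100/1000 = 0.0487 mol. V_base = moles / 0.232 × 1000 = 209.9 mL.

V_{base} = 209.9 mL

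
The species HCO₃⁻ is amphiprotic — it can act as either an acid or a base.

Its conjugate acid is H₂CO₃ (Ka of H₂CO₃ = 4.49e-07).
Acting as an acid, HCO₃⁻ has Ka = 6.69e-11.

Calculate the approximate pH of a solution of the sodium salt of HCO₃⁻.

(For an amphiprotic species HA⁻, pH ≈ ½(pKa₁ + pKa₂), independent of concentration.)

pKa₁ = -log(4.49e-07) = 6.35; pKa₂ = -log(6.69e-11) = 10.17. For an amphiprotic species, pH ≈ ½(pKa₁ + pKa₂) = ½(6.35 + 10.17) = 8.26.

pH = 8.26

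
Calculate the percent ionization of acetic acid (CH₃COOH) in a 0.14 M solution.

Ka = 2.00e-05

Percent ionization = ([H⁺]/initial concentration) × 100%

Using Ka equilibrium: x² + Ka×x - Ka×C = 0. Solving: [H⁺] = 1.6633e-03. Percent = (1.6633e-03/0.14) × 100

Percent ionization = 1.19%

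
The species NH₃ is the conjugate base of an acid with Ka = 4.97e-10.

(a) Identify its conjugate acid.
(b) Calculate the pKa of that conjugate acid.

(a) The conjugate acid is formed by adding one H⁺ to NH₃, giving NH₄⁺. (b) pKa = -log(Ka) = -log(4.97e-10) = 9.30.

Conjugate acid: NH₄⁺; pK_a = 9.30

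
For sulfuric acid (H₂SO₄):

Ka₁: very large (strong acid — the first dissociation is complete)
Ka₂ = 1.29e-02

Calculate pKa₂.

pKa₂ = -log(Ka₂) = -log(1.29e-02) = 1.89.

pK_{a2} = 1.89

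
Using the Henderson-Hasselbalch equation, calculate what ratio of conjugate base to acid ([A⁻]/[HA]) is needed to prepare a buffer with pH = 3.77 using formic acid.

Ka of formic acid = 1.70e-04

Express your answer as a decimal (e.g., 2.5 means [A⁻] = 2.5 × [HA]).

pKa = -log(1.70e-04) = 3.7696. pH = pKa + log([A⁻]/[HA]), so log([A⁻]/[HA]) = pH − pKa = 3.77 − 3.7696 = 0.0004. [A⁻]/[HA] = 10^(0.0004) = 1.00

[A⁻]/[HA] = 1.00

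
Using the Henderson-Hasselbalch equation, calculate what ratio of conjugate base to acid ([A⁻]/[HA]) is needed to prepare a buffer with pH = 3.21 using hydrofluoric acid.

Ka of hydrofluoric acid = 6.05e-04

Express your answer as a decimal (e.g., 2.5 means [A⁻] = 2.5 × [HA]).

pKa = -log(6.05e-04) = 3.2182. pH = pKa + log([A⁻]/[HA]), so log([A⁻]/[HA]) = pH − pKa = 3.21 − 3.2182 = -0.0082. [A⁻]/[HA] = 10^(-0.0082) = 0.981

[A⁻]/[HA] = 0.981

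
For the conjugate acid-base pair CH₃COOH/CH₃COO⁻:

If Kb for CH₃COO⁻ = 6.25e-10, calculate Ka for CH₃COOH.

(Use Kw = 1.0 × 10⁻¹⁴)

For a conjugate pair Ka × Kb = Kw, so Ka = Kw/Kb = 1.0 × 10⁻¹⁴ / 6.25e-10 = 1.60e-05.

K_a = 1.60e-05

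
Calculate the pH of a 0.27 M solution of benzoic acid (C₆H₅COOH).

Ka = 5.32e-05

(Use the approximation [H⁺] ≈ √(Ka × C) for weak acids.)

[H⁺] = √(Ka × C) = √(5.32e-05 × 0.27) = 3.7900e-03. pH = -log(3.7900e-03)

pH = 2.42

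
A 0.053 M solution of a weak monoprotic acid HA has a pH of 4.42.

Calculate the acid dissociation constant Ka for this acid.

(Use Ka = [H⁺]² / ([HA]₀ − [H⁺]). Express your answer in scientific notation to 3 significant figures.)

[H⁺] = 10^(−pH) = 10^(−4.42) = 3.802e-05 M. For HA ⇌ H⁺ + A⁻, Ka = [H⁺][A⁻]/[HA] = [H⁺]² / ([HA]₀ − [H⁺]) = (3.802e-05)² / (0.053 − 3.802e-05) = 2.73e-08.

K_a = 2.73e-08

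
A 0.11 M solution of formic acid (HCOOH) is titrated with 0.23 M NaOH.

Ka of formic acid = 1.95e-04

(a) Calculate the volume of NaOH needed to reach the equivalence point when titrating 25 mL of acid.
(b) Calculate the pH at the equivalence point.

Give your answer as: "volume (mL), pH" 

moles acid = 0.11 × 25/1000 = 0.00275 mol; V_base = moles/0.23 × 1000 = 12.0 mL. At equivalence only the conjugate base is present: [A⁻] = 0.00275/0.037 = 7.4412e-02 M. Kb = Kw/Ka = 5.13e-11; [OH⁻] = √(Kb × [A⁻]) = 1.9535e-06; pOH = 5.71; pH = 14 - pOH = 8.29.

V = 12.0 mL, pH = 8.29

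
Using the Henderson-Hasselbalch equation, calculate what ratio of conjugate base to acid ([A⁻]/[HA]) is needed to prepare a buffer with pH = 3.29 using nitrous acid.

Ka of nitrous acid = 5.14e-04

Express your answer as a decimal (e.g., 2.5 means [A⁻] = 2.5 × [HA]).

pKa = -log(5.14e-04) = 3.2890. pH = pKa + log([A⁻]/[HA]), so log([A⁻]/[HA]) = pH − pKa = 3.29 − 3.2890 = 0.0010. [A⁻]/[HA] = 10^(0.0010) = 1.00

[A⁻]/[HA] = 1.00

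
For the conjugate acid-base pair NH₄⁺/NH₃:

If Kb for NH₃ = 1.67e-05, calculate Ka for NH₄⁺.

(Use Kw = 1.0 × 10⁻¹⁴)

For a conjugate pair Ka × Kb = Kw, so Ka = Kw/Kb = 1.0 × 10⁻¹⁴ / 1.67e-05 = 5.99e-10.

K_a = 5.99e-10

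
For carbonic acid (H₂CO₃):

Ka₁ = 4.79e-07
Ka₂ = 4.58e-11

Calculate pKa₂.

pKa₂ = -log(Ka₂) = -log(4.58e-11) = 10.34.

pK_{a2} = 10.34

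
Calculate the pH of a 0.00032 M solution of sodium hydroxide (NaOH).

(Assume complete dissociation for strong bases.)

[OH⁻] = 0.00032 M for strong base. pOH = -log[OH⁻] = 3.49, pH = 14 - pOH

pH = 10.51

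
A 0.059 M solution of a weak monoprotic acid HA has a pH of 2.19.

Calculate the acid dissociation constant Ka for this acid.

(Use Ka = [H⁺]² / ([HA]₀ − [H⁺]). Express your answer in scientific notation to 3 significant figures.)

[H⁺] = 10^(−pH) = 10^(−2.19) = 6.457e-03 M. For HA ⇌ H⁺ + A⁻, Ka = [H⁺][A⁻]/[HA] = [H⁺]² / ([HA]₀ − [H⁺]) = (6.457e-03)² / (0.059 − 6.457e-03) = 7.93e-04.

K_a = 7.93e-04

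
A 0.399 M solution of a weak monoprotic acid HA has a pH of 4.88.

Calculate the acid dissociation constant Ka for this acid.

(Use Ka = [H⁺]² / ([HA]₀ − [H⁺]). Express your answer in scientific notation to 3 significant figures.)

[H⁺] = 10^(−pH) = 10^(−4.88) = 1.318e-05 M. For HA ⇌ H⁺ + A⁻, Ka = [H⁺][A⁻]/[HA] = [H⁺]² / ([HA]₀ − [H⁺]) = (1.318e-05)² / (0.399 − 1.318e-05) = 4.36e-10.

K_a = 4.36e-10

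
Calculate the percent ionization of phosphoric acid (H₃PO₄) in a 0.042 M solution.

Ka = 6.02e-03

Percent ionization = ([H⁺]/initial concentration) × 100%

Using Ka equilibrium: x² + Ka×x - Ka×C = 0. Solving: [H⁺] = 1.3173e-02. Percent = (1.3173e-02/0.042) × 100

Percent ionization = 31.4%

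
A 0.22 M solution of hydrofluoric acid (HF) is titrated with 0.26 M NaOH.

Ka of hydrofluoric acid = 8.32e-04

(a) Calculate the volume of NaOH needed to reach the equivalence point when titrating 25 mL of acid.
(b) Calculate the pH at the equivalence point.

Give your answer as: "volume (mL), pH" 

moles acid = 0.22 × 25/1000 = 0.0055 mol; V_base = moles/0.26 × 1000 = 21.2 mL. At equivalence only the conjugate base is present: [A⁻] = 0.0055/0.046 = 1.1917e-01 M. Kb = Kw/Ka = 1.20e-11; [OH⁻] = √(Kb × [A⁻]) = 1.1968e-06; pOH = 5.92; pH = 14 - pOH = 8.08.

V = 21.2 mL, pH = 8.08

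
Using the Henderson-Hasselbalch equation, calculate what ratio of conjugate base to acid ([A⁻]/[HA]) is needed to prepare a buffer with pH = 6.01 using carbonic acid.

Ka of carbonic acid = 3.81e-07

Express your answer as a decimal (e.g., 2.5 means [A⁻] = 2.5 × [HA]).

pKa = -log(3.81e-07) = 6.4191. pH = pKa + log([A⁻]/[HA]), so log([A⁻]/[HA]) = pH − pKa = 6.01 − 6.4191 = -0.4091. [A⁻]/[HA] = 10^(-0.4091) = 0.390

[A⁻]/[HA] = 0.390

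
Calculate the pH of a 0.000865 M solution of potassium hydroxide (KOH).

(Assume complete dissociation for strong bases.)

[OH⁻] = 0.000865 M for strong base. pOH = -log[OH⁻] = 3.06, pH = 14 - pOH

pH = 10.94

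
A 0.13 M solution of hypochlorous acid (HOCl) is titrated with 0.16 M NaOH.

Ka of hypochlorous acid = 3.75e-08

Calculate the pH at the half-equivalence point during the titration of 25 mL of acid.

At half-equivalence [HA] = [A⁻], so Henderson-Hasselbalch gives pH = pKa = -log(3.75e-08) = 7.43.

pH = pKa = 7.43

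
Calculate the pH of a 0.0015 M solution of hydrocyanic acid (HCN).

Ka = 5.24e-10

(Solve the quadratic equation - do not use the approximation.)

x² + Ka×x - Ka×C = 0. Using quadratic formula: [H⁺] = 8.8630e-07

pH = 6.05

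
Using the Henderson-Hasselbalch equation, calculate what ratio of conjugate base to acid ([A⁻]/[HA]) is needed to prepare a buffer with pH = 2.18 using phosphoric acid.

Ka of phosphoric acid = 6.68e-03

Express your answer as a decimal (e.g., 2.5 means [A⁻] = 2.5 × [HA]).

pKa = -log(6.68e-03) = 2.1752. pH = pKa + log([A⁻]/[HA]), so log([A⁻]/[HA]) = pH − pKa = 2.18 − 2.1752 = 0.0048. [A⁻]/[HA] = 10^(0.0048) = 1.01

[A⁻]/[HA] = 1.01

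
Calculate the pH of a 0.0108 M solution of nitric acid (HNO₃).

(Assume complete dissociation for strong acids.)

[H⁺] = 0.0108 M for strong acid. pH = -log[H⁺] = -log(0.0108)

pH = 1.97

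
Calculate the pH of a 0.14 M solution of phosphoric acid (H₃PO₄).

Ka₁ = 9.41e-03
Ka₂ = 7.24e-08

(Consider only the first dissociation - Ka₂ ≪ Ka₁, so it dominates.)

First dissociation dominates. From Ka₁ = [H⁺][HA⁻]/[H₂A], x² + Ka₁·x − Ka₁·C = 0 with C = 0.14 M and Ka₁ = 9.41e-03. Solving: [H⁺] = (−Ka₁ + √(Ka₁² + 4·Ka₁·C)) / 2 = 3.1895e-02 M. pH = -log(3.1895e-02) = 1.50.

pH = 1.50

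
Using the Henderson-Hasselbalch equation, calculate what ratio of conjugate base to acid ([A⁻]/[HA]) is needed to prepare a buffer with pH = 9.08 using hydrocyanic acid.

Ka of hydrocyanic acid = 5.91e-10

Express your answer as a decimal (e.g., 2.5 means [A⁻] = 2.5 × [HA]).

pKa = -log(5.91e-10) = 9.2284. pH = pKa + log([A⁻]/[HA]), so log([A⁻]/[HA]) = pH − pKa = 9.08 − 9.2284 = -0.1484. [A⁻]/[HA] = 10^(-0.1484) = 0.711

[A⁻]/[HA] = 0.711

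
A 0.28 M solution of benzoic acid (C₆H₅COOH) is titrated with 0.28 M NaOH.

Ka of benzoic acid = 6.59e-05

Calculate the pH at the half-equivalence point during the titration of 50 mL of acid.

At half-equivalence [HA] = [A⁻], so Henderson-Hasselbalch gives pH = pKa = -log(6.59e-05) = 4.18.

pH = pKa = 4.18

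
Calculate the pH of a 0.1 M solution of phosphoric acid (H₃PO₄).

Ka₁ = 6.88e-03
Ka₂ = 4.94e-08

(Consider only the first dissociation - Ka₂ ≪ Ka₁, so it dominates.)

First dissociation dominates. From Ka₁ = [H⁺][HA⁻]/[H₂A], x² + Ka₁·x − Ka₁·C = 0 with C = 0.1 M and Ka₁ = 6.88e-03. Solving: [H⁺] = (−Ka₁ + √(Ka₁² + 4·Ka₁·C)) / 2 = 2.3014e-02 M. pH = -log(2.3014e-02) = 1.64.

pH = 1.64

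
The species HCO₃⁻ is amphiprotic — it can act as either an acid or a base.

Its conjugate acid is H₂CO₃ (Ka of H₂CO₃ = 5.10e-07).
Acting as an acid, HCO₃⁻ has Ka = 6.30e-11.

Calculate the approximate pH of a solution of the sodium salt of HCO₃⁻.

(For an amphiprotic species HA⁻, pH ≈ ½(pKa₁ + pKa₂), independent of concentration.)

pKa₁ = -log(5.10e-07) = 6.29; pKa₂ = -log(6.30e-11) = 10.20. For an amphiprotic species, pH ≈ ½(pKa₁ + pKa₂) = ½(6.29 + 10.20) = 8.25.

pH = 8.25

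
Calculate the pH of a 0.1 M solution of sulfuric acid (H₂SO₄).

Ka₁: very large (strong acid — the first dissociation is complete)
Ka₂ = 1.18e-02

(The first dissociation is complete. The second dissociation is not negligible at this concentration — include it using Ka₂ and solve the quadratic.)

First dissociation is complete: [H⁺]₀ = [HSO₄⁻]₀ = C = 0.1 M. Second dissociation HSO₄⁻ ⇌ H⁺ + SO₄²⁻: let x = [SO₄²⁻]. Ka₂ = (C + x)·x / (C − x) = 1.18e-02 → x² + (C + Ka₂)·x − Ka₂·C = 0 → x² + 0.11180·x − 1.180e-03 = 0. x = (−0.11180 + √(0.11180² + 4 × 1.180e-03)) / 2 = 9.7111e-03 M. [H⁺] = C + x = 0.1 + 9.7111e-03 = 1.0971e-01 M. pH = -log(1.0971e-01) = 0.96.

pH = 0.96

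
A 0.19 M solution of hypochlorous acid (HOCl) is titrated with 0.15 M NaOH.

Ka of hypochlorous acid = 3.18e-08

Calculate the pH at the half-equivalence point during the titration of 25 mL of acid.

At half-equivalence [HA] = [A⁻], so Henderson-Hasselbalch gives pH = pKa = -log(3.18e-08) = 7.50.

pH = pKa = 7.50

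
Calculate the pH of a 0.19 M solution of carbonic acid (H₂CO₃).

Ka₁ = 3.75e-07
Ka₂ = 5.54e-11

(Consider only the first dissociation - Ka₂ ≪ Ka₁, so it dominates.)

First dissociation dominates. From Ka₁ = [H⁺][HA⁻]/[H₂A], x² + Ka₁·x − Ka₁·C = 0 with C = 0.19 M and Ka₁ = 3.75e-07. Solving: [H⁺] = (−Ka₁ + √(Ka₁² + 4·Ka₁·C)) / 2 = 2.6674e-04 M. pH = -log(2.6674e-04) = 3.57.

pH = 3.57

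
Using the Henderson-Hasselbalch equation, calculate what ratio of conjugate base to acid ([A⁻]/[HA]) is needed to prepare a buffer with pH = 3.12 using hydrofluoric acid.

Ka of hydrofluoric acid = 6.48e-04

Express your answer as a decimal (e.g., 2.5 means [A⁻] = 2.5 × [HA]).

pKa = -log(6.48e-04) = 3.1884. pH = pKa + log([A⁻]/[HA]), so log([A⁻]/[HA]) = pH − pKa = 3.12 − 3.1884 = -0.0684. [A⁻]/[HA] = 10^(-0.0684) = 0.854

[A⁻]/[HA] = 0.854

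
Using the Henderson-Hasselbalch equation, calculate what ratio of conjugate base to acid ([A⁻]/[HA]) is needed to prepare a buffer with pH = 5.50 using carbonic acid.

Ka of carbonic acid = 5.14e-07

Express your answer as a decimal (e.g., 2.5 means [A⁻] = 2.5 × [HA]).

pKa = -log(5.14e-07) = 6.2890. pH = pKa + log([A⁻]/[HA]), so log([A⁻]/[HA]) = pH − pKa = 5.50 − 6.2890 = -0.7890. [A⁻]/[HA] = 10^(-0.7890) = 0.163

[A⁻]/[HA] = 0.163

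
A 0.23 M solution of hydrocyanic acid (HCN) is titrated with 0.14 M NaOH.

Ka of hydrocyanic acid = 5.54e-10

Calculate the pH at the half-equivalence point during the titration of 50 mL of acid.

At half-equivalence [HA] = [A⁻], so Henderson-Hasselbalch gives pH = pKa = -log(5.54e-10) = 9.26.

pH = pKa = 9.26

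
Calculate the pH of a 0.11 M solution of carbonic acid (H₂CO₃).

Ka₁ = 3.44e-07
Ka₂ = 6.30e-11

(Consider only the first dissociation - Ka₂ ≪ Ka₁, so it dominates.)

First dissociation dominates. From Ka₁ = [H⁺][HA⁻]/[H₂A], x² + Ka₁·x − Ka₁·C = 0 with C = 0.11 M and Ka₁ = 3.44e-07. Solving: [H⁺] = (−Ka₁ + √(Ka₁² + 4·Ka₁·C)) / 2 = 1.9435e-04 M. pH = -log(1.9435e-04) = 3.71.

pH = 3.71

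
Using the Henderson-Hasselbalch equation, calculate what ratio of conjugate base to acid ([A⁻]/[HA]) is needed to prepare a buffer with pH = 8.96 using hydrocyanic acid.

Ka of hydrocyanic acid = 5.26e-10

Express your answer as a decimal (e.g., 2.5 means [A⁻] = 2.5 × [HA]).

pKa = -log(5.26e-10) = 9.2790. pH = pKa + log([A⁻]/[HA]), so log([A⁻]/[HA]) = pH − pKa = 8.96 − 9.2790 = -0.3190. [A⁻]/[HA] = 10^(-0.3190) = 0.480

[A⁻]/[HA] = 0.480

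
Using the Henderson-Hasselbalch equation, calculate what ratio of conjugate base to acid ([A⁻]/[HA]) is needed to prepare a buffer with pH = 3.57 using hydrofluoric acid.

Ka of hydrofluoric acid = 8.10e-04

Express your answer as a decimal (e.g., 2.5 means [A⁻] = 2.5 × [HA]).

pKa = -log(8.10e-04) = 3.0915. pH = pKa + log([A⁻]/[HA]), so log([A⁻]/[HA]) = pH − pKa = 3.57 − 3.0915 = 0.4785. [A⁻]/[HA] = 10^(0.4785) = 3.01

[A⁻]/[HA] = 3.01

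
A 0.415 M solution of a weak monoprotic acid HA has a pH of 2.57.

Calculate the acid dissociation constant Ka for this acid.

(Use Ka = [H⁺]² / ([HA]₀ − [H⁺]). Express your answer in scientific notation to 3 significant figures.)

[H⁺] = 10^(−pH) = 10^(−2.57) = 2.692e-03 M. For HA ⇌ H⁺ + A⁻, Ka = [H⁺][A⁻]/[HA] = [H⁺]² / ([HA]₀ − [H⁺]) = (2.692e-03)² / (0.415 − 2.692e-03) = 1.76e-05.

K_a = 1.76e-05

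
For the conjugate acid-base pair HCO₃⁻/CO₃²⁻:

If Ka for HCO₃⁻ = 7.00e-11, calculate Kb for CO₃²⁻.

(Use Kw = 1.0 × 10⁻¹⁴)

For a conjugate pair Ka × Kb = Kw, so Kb = Kw/Ka = 1.0 × 10⁻¹⁴ / 7.00e-11 = 1.43e-04.

K_b = 1.43e-04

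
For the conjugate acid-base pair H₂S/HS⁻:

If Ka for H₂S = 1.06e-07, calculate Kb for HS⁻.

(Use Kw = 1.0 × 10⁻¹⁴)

For a conjugate pair Ka × Kb = Kw, so Kb = Kw/Ka = 1.0 × 10⁻¹⁴ / 1.06e-07 = 9.43e-08.

K_b = 9.43e-08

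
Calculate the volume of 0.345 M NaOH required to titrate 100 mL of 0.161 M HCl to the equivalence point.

At equivalence: moles acid = moles base. moles HCl = 0.161 × 100/1000 = 0.0161 mol. V_base = moles / 0.345 × 1000 = 46.7 mL.

V_{base} = 46.7 mL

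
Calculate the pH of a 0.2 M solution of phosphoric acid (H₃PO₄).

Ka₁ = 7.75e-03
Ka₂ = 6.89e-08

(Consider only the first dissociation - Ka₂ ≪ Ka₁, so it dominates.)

First dissociation dominates. From Ka₁ = [H⁺][HA⁻]/[H₂A], x² + Ka₁·x − Ka₁·C = 0 with C = 0.2 M and Ka₁ = 7.75e-03. Solving: [H⁺] = (−Ka₁ + √(Ka₁² + 4·Ka₁·C)) / 2 = 3.5685e-02 M. pH = -log(3.5685e-02) = 1.45.

pH = 1.45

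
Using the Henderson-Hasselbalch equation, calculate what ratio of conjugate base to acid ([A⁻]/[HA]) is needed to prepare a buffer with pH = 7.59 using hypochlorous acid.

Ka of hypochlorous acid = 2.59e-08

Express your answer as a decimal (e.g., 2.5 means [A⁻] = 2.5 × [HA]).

pKa = -log(2.59e-08) = 7.5867. pH = pKa + log([A⁻]/[HA]), so log([A⁻]/[HA]) = pH − pKa = 7.59 − 7.5867 = 0.0033. [A⁻]/[HA] = 10^(0.0033) = 1.01

[A⁻]/[HA] = 1.01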